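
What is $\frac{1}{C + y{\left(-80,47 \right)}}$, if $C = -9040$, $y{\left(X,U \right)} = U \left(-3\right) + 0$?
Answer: $- \frac{1}{9181} \approx -0.00010892$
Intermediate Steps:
$y{\left(X,U \right)} = - 3 U$ ($y{\left(X,U \right)} = - 3 U + 0 = - 3 U$)
$\frac{1}{C + y{\left(-80,47 \right)}} = \frac{1}{-9040 - 141} = \frac{1}{-9181} = - \frac{1}{9181}$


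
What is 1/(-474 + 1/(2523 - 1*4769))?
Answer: -2246/1064605 ≈ -0.0021097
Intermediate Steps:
1/(-474 + 1/(2523 - 1*4769)) = 1/(-474 + 1/(2523 - 4769)) = 1/(-474 + 1/(-2246)) = 1/(-474 - 1/2246) = 1/(-1064605/2246) = -2246/1064605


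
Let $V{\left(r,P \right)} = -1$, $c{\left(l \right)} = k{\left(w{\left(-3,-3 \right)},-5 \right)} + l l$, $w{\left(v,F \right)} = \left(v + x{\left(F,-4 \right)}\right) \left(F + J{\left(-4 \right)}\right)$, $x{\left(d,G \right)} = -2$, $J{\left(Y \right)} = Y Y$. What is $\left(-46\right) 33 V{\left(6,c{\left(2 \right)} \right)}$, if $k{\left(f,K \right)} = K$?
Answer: $1518$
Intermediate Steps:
$J{\left(Y \right)} = Y^{2}$
$w{\left(v,F \right)} = \left(-2 + v\right) \left(16 + F\right)$ ($w{\left(v,F \right)} = \left(v - 2\right) \left(F + \left(-4\right)^{2}\right) = \left(-2 + v\right) \left(F + 16\right) = \left(-2 + v\right) \left(16 + F\right)$)
$c{\left(l \right)} = -5 + l^{2}$ ($c{\left(l \right)} = -5 + l l = -5 + l^{2}$)
$\left(-46\right) 33 V{\left(6,c{\left(2 \right)} \right)} = \left(-46\right) 33 \left(-1\right) = \left(-1518\right) \left(-1\right) = 1518$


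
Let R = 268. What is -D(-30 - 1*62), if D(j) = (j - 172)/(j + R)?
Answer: 3/2 ≈ 1.5000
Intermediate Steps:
D(j) = (-172 + j)/(268 + j) (D(j) = (j - 172)/(j + 268) = (-172 + j)/(268 + j))
-D(-30 - 1*62) = -(-172 + (-30 - 1*62))/(268 + (-30 - 1*62)) = -(-172 + (-30 - 62))/(268 + (-30 - 62)) = -(-172 - 92)/(268 - 92) = -(-264)/176 = -1*(-3/2) = 3/2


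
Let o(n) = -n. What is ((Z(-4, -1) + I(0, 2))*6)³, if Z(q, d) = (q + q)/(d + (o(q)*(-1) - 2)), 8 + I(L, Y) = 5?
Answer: -474552/343 ≈ -1383.5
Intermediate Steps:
I(L, Y) = -3 (I(L, Y) = -8 + 5 = -3)
Z(q, d) = 2*q/(-2 + d + q) (Z(q, d) = (q + q)/(d + (-q*(-1) - 2)) = (2*q)/(d + (q - 2)) = (2*q)/(d + (-2 + q)) = (2*q)/(-2 + d + q) = 2*q/(-2 + d + q))
((Z(-4, -1) + I(0, 2))*6)³ = ((2*(-4)/(-2 - 1 - 4) - 3)*6)³ = ((2*(-4)/(-7) - 3)*6)³ = ((2*(-4)*(-⅐) - 3)*6)³ = ((8/7 - 3)*6)³ = (-13/7*6)³ = (-78/7)³ = -474552/343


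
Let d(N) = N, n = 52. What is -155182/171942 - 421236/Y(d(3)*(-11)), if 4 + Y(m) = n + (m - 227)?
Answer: 9049407716/4556463 ≈ 1986.1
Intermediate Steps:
Y(m) = -179 + m (Y(m) = -4 + (52 + (m - 227)) = -4 + (52 + (-227 + m)) = -4 + (-175 + m) = -179 + m)
-155182/171942 - 421236/Y(d(3)*(-11)) = -155182/171942 - 421236/(-179 + 3*(-11)) = -155182*1/171942 - 421236/(-179 - 33) = -77591/85971 - 421236/(-212) = -77591/85971 - 421236*(-1/212) = -77591/85971 + 105309/53 = 9049407716/4556463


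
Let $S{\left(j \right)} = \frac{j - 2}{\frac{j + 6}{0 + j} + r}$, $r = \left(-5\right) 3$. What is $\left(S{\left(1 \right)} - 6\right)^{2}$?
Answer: $\frac{2209}{64} \approx 34.516$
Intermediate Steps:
$r = -15$
$S{\left(j \right)} = \frac{-2 + j}{-15 + \frac{6 + j}{j}}$ ($S{\left(j \right)} = \frac{j - 2}{\frac{j + 6}{0 + j} - 15} = \frac{-2 + j}{\frac{6 + j}{j} - 15} = \frac{-2 + j}{-15 + \frac{6 + j}{j}}$)
$\left(S{\left(1 \right)} - 6\right)^{2} = \left(\frac{1}{2} \cdot 1 \frac{1}{3 - 7} \left(-2 + 1\right) - 6\right)^{2} = \left(\frac{1}{2} \cdot 1 \frac{1}{3 - 7} \left(-1\right) - 6\right)^{2} = \left(\frac{1}{2} \cdot 1 \frac{1}{-4} \left(-1\right) - 6\right)^{2} = \left(\frac{1}{2} \cdot 1 \left(- \frac{1}{4}\right) \left(-1\right) - 6\right)^{2} = \left(\frac{1}{8} - 6\right)^{2} = \left(- \frac{47}{8}\right)^{2} = \frac{2209}{64}$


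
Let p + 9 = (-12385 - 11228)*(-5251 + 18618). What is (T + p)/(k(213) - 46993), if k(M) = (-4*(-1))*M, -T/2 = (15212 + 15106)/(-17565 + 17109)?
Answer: 11994124187/1753358 ≈ 6840.7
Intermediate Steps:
T = 5053/38 (T = -2*(15212 + 15106)/(-17565 + 17109) = -60636/(-456) = -60636*(-1)/456 = -2*(-5053/76) = 5053/38 ≈ 132.97)
k(M) = 4*M
p = -315634980 (p = -9 + (-12385 - 11228)*(-5251 + 18618) = -9 - 23613*13367 = -9 - 315634971 = -315634980)
(T + p)/(k(213) - 46993) = (5053/38 - 315634980)/(4*213 - 46993) = -11994124187/(38*(852 - 46993)) = -11994124187/38/(-46141) = -11994124187/38*(-1/46141) = 11994124187/1753358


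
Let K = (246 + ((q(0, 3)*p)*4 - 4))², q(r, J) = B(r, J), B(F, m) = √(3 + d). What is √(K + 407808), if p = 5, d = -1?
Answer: 2*√(116793 + 2420*√2) ≈ 693.44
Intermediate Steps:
B(F, m) = √2 (B(F, m) = √(3 - 1) = √2)
q(r, J) = √2
K = (242 + 20*√2)² (K = (246 + ((√2*5)*4 - 4))² = (246 + ((5*√2)*4 - 4))² = (246 + (20*√2 - 4))² = (246 + (-4 + 20*√2))² = (242 + 20*√2)² ≈ 73054.)
√(K + 407808) = √((59364 + 9680*√2) + 407808) = √(467172 + 9680*√2)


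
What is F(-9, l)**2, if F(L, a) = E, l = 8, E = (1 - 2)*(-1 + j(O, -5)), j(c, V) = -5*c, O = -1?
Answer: 16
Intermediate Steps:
E = -4 (E = (1 - 2)*(-1 - 5*(-1)) = -(-1 + 5) = -1*4 = -4)
F(L, a) = -4
F(-9, l)**2 = (-4)**2 = 16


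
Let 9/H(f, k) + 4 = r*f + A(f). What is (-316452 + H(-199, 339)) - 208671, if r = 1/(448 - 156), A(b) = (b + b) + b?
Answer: -92259387621/175691 ≈ -5.2512e+5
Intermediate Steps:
A(b) = 3*b (A(b) = 2*b + b = 3*b)
r = 1/292 ≈ 0.0034247
H(f, k) = 9/(-4 + 877*f/292) (H(f, k) = 9/(-4 + (f/292 + 3*f)) = 9/(-4 + 877*f/292))
(-316452 + H(-199, 339)) - 208671 = (-316452 + 2628/(-1168 + 877*(-199))) - 208671 = (-316452 + 2628/(-1168 - 174523)) - 208671 = (-316452 + 2628/(-175691)) - 208671 = (-316452 + 2628*(-1/175691)) - 208671 = (-316452 - 2628/175691) - 208671 = -55597770960/175691 - 208671 = -92259387621/175691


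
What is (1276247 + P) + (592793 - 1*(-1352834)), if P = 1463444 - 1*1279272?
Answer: 3406046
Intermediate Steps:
P = 184172 (P = 1463444 - 1279272 = 184172)
(1276247 + P) + (592793 - 1*(-1352834)) = (1276247 + 184172) + (592793 - 1*(-1352834)) = 1460419 + (592793 + 1352834) = 1460419 + 1945627 = 3406046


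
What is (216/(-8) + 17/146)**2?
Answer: 15405625/21316 ≈ 722.73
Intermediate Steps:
(216/(-8) + 17/146)**2 = (216*(-1/8) + 17*(1/146))**2 = (-27 + 17/146)**2 = (-3925/146)**2 = 15405625/21316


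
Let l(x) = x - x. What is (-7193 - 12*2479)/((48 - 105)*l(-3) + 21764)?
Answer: -36941/21764 ≈ -1.6973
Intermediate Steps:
l(x) = 0
(-7193 - 12*2479)/((48 - 105)*l(-3) + 21764) = (-7193 - 12*2479)/((48 - 105)*0 + 21764) = (-7193 - 29748)/(-57*0 + 21764) = -36941/(0 + 21764) = -36941/21764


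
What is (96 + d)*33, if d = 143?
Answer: 7887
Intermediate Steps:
(96 + d)*33 = (96 + 143)*33 = 239*33 = 7887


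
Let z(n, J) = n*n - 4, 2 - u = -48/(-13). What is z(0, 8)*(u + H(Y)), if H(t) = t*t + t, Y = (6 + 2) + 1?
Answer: -4592/13 ≈ -353.23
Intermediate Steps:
u = -22/13 (u = 2 - (-48)/(-13) = 2 - (-48)*(-1)/13 = 2 - 1*48/13 = 2 - 48/13 = -22/13 ≈ -1.6923)
Y = 9 (Y = 8 + 1 = 9)
z(n, J) = -4 + n² (z(n, J) = n² - 4 = -4 + n²)
H(t) = t + t² (H(t) = t² + t = t + t²)
z(0, 8)*(u + H(Y)) = (-4 + 0²)*(-22/13 + 9*(1 + 9)) = (-4 + 0)*(-22/13 + 9*10) = -4*(-22/13 + 90) = -4*1148/13 = -4592/13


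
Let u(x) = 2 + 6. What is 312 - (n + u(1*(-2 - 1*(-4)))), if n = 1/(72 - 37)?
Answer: 10639/35 ≈ 303.97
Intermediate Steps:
u(x) = 8
n = 1/35 ≈ 0.028571
312 - (n + u(1*(-2 - 1*(-4)))) = 312 - (1/35 + 8) = 312 - 1*281/35 = 312 - 281/35 = 10639/35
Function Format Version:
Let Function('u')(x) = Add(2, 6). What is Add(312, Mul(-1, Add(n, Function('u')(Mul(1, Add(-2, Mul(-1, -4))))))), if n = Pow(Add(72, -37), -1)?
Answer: Rational(10639, 35) ≈ 303.97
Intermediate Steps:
Function('u')(x) = 8
n = Rational(1, 35) (n = Pow(35, -1) = Rational(1, 35) ≈ 0.028571)
Add(312, Mul(-1, Add(n, Function('u')(Mul(1, Add(-2, Mul(-1, -4))))))) = Add(312, Mul(-1, Add(Rational(1, 35), 8))) = Add(312, Mul(-1, Rational(281, 35))) = Add(312, Rational(-281, 35)) = Rational(10639, 35)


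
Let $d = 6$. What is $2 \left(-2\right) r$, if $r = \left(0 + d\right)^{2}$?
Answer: $-144$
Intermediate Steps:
$r = 36$ ($r = \left(0 + 6\right)^{2} = 6^{2} = 36$)
$2 \left(-2\right) r = 2 \left(-2\right) 36 = \left(-4\right) 36 = -144$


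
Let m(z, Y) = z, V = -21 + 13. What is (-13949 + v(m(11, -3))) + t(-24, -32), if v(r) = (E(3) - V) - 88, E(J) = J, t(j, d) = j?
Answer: -14050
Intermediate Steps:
V = -8
v(r) = -77 (v(r) = (3 - 1*(-8)) - 88 = (3 + 8) - 88 = 11 - 88 = -77)
(-13949 + v(m(11, -3))) + t(-24, -32) = (-13949 - 77) - 24 = -14026 - 24 = -14050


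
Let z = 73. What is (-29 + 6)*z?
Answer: -1679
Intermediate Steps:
(-29 + 6)*z = (-29 + 6)*73 = -23*73 = -1679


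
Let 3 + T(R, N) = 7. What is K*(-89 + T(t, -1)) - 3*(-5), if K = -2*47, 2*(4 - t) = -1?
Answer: 8005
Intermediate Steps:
t = 9/2 (t = 4 - ½*(-1) = 4 + ½ = 9/2 ≈ 4.5000)
T(R, N) = 4 (T(R, N) = -3 + 7 = 4)
K = -94
K*(-89 + T(t, -1)) - 3*(-5) = -94*(-89 + 4) - 3*(-5) = -94*(-85) + 15 = 7990 + 15 = 8005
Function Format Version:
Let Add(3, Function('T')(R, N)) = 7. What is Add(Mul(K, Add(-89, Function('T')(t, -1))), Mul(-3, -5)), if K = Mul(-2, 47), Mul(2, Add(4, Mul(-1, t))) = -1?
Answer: 8005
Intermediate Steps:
t = Rational(9, 2) (t = Add(4, Mul(Rational(-1, 2), -1)) = Add(4, Rational(1, 2)) = Rational(9, 2) ≈ 4.5000)
Function('T')(R, N) = 4 (Function('T')(R, N) = Add(-3, 7) = 4)
K = -94
Add(Mul(K, Add(-89, Function('T')(t, -1))), Mul(-3, -5)) = Add(Mul(-94, Add(-89, 4)), Mul(-3, -5)) = Add(Mul(-94, -85), 15) = Add(7990, 15) = 8005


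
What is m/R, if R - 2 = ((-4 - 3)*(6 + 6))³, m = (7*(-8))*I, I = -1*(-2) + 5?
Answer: 196/296351 ≈ 0.00066138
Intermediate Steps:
I = 7 (I = 2 + 5 = 7)
m = -392 (m = (7*(-8))*7 = -56*7 = -392)
R = -592702 (R = 2 + ((-4 - 3)*(6 + 6))³ = 2 + (-7*12)³ = 2 + (-84)³ = 2 - 592704 = -592702)
m/R = -392/(-592702) = -392*(-1/592702) = 196/296351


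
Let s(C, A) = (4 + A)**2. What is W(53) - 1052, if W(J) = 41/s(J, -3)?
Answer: -1011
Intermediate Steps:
W(J) = 41 (W(J) = 41/((4 - 3)**2) = 41/(1**2) = 41/1 = 41*1 = 41)
W(53) - 1052 = 41 - 1052 = -1011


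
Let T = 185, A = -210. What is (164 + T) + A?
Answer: 139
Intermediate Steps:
(164 + T) + A = (164 + 185) - 210 = 349 - 210 = 139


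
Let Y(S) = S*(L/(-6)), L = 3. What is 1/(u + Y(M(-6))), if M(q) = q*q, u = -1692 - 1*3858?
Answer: -1/5568 ≈ -0.00017960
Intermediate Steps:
u = -5550 (u = -1692 - 3858 = -5550)
M(q) = q²
Y(S) = -S/2 (Y(S) = S*(3/(-6)) = S*(3*(-⅙)) = S*(-½) = -S/2)
1/(u + Y(M(-6))) = 1/(-5550 - ½*(-6)²) = 1/(-5550 - ½*36) = 1/(-5550 - 18) = 1/(-5568) = -1/5568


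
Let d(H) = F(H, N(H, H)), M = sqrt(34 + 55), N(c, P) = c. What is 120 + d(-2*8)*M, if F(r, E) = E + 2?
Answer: 120 - 14*sqrt(89) ≈ -12.076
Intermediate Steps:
M = sqrt(89) ≈ 9.4340
F(r, E) = 2 + E
d(H) = 2 + H
120 + d(-2*8)*M = 120 + (2 - 2*8)*sqrt(89) = 120 + (2 - 16)*sqrt(89) = 120 - 14*sqrt(89)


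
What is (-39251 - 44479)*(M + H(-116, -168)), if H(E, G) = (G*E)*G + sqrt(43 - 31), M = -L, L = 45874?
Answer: 277971710340 - 167460*sqrt(3) ≈ 2.7797e+11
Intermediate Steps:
M = -45874 (M = -1*45874 = -45874)
H(E, G) = 2*sqrt(3) + E*G**2 (H(E, G) = (E*G)*G + sqrt(12) = E*G**2 + 2*sqrt(3) = 2*sqrt(3) + E*G**2)
(-39251 - 44479)*(M + H(-116, -168)) = (-39251 - 44479)*(-45874 + (2*sqrt(3) - 116*(-168)**2)) = -83730*(-45874 + (2*sqrt(3) - 116*28224)) = -83730*(-45874 + (2*sqrt(3) - 3273984)) = -83730*(-45874 + (-3273984 + 2*sqrt(3))) = -83730*(-3319858 + 2*sqrt(3)) = 277971710340 - 167460*sqrt(3)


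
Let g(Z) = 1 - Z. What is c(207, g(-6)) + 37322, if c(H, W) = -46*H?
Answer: 27800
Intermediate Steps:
c(207, g(-6)) + 37322 = -46*207 + 37322 = -9522 + 37322 = 27800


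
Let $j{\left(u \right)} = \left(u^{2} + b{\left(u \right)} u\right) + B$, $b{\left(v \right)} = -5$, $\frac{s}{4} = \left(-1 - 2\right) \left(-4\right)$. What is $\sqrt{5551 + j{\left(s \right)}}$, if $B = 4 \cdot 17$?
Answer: $\sqrt{7683} \approx 87.653$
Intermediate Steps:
$B = 68$
$s = 48$ ($s = 4 \left(-1 - 2\right) \left(-4\right) = 4 \left(\left(-3\right) \left(-4\right)\right) = 4 \cdot 12 = 48$)
$j{\left(u \right)} = 68 + u^{2} - 5 u$ ($j{\left(u \right)} = \left(u^{2} - 5 u\right) + 68 = 68 + u^{2} - 5 u$)
$\sqrt{5551 + j{\left(s \right)}} = \sqrt{5551 + \left(68 + 48^{2} - 240\right)} = \sqrt{5551 + \left(68 + 2304 - 240\right)} = \sqrt{5551 + 2132} = \sqrt{7683}$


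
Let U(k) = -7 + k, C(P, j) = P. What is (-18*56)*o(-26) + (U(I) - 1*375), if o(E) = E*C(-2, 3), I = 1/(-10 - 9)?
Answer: -1003163/19 ≈ -52798.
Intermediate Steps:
I = -1/19 (I = 1/(-19) = -1/19 ≈ -0.052632)
o(E) = -2*E (o(E) = E*(-2) = -2*E)
(-18*56)*o(-26) + (U(I) - 1*375) = (-18*56)*(-2*(-26)) + ((-7 - 1/19) - 1*375) = -1008*52 + (-134/19 - 375) = -52416 - 7259/19 = -1003163/19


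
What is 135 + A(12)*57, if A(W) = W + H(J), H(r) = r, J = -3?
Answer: 648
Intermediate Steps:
A(W) = -3 + W (A(W) = W - 3 = -3 + W)
135 + A(12)*57 = 135 + (-3 + 12)*57 = 135 + 9*57 = 135 + 513 = 648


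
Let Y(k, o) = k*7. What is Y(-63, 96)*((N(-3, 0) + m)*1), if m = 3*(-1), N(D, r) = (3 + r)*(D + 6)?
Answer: -2646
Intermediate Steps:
Y(k, o) = 7*k
N(D, r) = (3 + r)*(6 + D)
m = -3
Y(-63, 96)*((N(-3, 0) + m)*1) = (7*(-63))*(((18 + 3*(-3) + 6*0 - 3*0) - 3)*1) = -441*((18 - 9 + 0 + 0) - 3) = -441*(9 - 3) = -2646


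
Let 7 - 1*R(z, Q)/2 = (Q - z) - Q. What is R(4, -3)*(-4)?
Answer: -88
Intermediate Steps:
R(z, Q) = 14 + 2*z (R(z, Q) = 14 - 2*((Q - z) - Q) = 14 - (-2)*z = 14 + 2*z)
R(4, -3)*(-4) = (14 + 2*4)*(-4) = (14 + 8)*(-4) = 22*(-4) = -88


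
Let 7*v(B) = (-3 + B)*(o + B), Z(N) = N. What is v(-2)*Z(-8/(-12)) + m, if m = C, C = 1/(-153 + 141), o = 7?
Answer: -69/28 ≈ -2.4643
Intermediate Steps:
v(B) = (-3 + B)*(7 + B)/7 (v(B) = ((-3 + B)*(7 + B))/7 = (-3 + B)*(7 + B)/7)
C = -1/12 (C = 1/(-12) = -1/12 ≈ -0.083333)
m = -1/12 ≈ -0.083333
v(-2)*Z(-8/(-12)) + m = (-3 + (⅐)*(-2)² + (4/7)*(-2))*(-8/(-12)) - 1/12 = (-3 + (⅐)*4 - 8/7)*(-8*(-1/12)) - 1/12 = (-3 + 4/7 - 8/7)*(⅔) - 1/12 = -25/7*⅔ - 1/12 = -50/21 - 1/12 = -69/28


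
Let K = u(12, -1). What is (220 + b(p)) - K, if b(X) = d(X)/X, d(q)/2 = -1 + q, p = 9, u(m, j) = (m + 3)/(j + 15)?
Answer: 27809/126 ≈ 220.71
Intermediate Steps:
u(m, j) = (3 + m)/(15 + j)
d(q) = -2 + 2*q (d(q) = 2*(-1 + q) = -2 + 2*q)
b(X) = (-2 + 2*X)/X
K = 15/14 (K = (3 + 12)/(15 - 1) = 15/14 ≈ 1.0714)
(220 + b(p)) - K = (220 + (2 - 2/9)) - 1*15/14 = (220 + (2 - 2*⅑)) - 15/14 = (220 + (2 - 2/9)) - 15/14 = (220 + 16/9) - 15/14 = 1996/9 - 15/14 = 27809/126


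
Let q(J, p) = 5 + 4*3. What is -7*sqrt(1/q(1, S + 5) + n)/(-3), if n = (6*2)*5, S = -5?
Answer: 7*sqrt(17357)/51 ≈ 18.083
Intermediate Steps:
n = 60 (n = 12*5 = 60)
q(J, p) = 17 (q(J, p) = 5 + 12 = 17)
-7*sqrt(1/q(1, S + 5) + n)/(-3) = -7*sqrt(1/17 + 60)/(-3) = -7*sqrt(1/17 + 60)*(-1/3) = -7*sqrt(17357)/17*(-1/3) = 7*sqrt(17357)/51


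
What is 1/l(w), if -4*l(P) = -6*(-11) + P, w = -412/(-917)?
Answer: -1834/30467 ≈ -0.060196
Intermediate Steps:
w = 412/917 (w = -412*(-1/917) = 412/917 ≈ 0.44929)
l(P) = -33/2 - P/4 (l(P) = -(-6*(-11) + P)/4 = -(66 + P)/4 = -33/2 - P/4)
1/l(w) = 1/(-33/2 - 1/4*412/917) = 1/(-33/2 - 103/917) = 1/(-30467/1834) = -1834/30467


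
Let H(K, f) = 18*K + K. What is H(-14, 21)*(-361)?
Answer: 96026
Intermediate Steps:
H(K, f) = 19*K
H(-14, 21)*(-361) = (19*(-14))*(-361) = -266*(-361) = 96026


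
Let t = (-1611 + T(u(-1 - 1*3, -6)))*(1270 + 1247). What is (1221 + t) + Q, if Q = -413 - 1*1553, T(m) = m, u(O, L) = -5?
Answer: -4068217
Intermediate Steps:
Q = -1966 (Q = -413 - 1553 = -1966)
t = -4067472 (t = (-1611 - 5)*(1270 + 1247) = -1616*2517 = -4067472)
(1221 + t) + Q = (1221 - 4067472) - 1966 = -4066251 - 1966 = -4068217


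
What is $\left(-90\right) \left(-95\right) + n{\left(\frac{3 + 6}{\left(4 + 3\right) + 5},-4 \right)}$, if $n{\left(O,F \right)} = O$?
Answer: $\frac{34203}{4} \approx 8550.8$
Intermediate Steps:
$\left(-90\right) \left(-95\right) + n{\left(\frac{3 + 6}{\left(4 + 3\right) + 5},-4 \right)} = \left(-90\right) \left(-95\right) + \frac{3 + 6}{\left(4 + 3\right) + 5} = 8550 + \frac{9}{7 + 5} = 8550 + \frac{9}{12} = 8550 + 9 \cdot \frac{1}{12} = 8550 + \frac{3}{4} = \frac{34203}{4}$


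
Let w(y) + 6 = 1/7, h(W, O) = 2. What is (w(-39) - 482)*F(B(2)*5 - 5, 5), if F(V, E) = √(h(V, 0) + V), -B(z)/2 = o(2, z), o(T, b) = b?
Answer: -3415*I*√23/7 ≈ -2339.7*I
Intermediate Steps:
B(z) = -2*z
w(y) = -41/7 (w(y) = -6 + 1/7 = -6 + ⅐ = -41/7)
F(V, E) = √(2 + V)
(w(-39) - 482)*F(B(2)*5 - 5, 5) = (-41/7 - 482)*√(2 + (-2*2*5 - 5)) = -3415*√(2 + (-4*5 - 5))/7 = -3415*√(2 + (-20 - 5))/7 = -3415*√(2 - 25)/7 = -3415*I*√23/7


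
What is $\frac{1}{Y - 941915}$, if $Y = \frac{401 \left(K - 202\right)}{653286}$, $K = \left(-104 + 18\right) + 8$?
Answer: $- \frac{326643}{307669997485} \approx -1.0617 \cdot 10^{-6}$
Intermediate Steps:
$K = -78$ ($K = -86 + 8 = -78$)
$Y = - \frac{56140}{326643}$ ($Y = \frac{401 \left(-78 - 202\right)}{653286} = 401 \left(-280\right) \frac{1}{653286} = \left(-112280\right) \frac{1}{653286} = - \frac{56140}{326643} \approx -0.17187$)
$\frac{1}{Y - 941915} = \frac{1}{- \frac{56140}{326643} - 941915} = \frac{1}{- \frac{307669997485}{326643}} = - \frac{326643}{307669997485}$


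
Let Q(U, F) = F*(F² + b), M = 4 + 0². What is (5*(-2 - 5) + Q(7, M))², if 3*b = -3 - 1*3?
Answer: 441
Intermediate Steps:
b = -2 (b = (-3 - 1*3)/3 = (-3 - 3)/3 = (⅓)*(-6) = -2)
M = 4 (M = 4 + 0 = 4)
Q(U, F) = F*(-2 + F²) (Q(U, F) = F*(F² - 2) = F*(-2 + F²))
(5*(-2 - 5) + Q(7, M))² = (5*(-2 - 5) + 4*(-2 + 4²))² = (5*(-7) + 4*(-2 + 16))² = (-35 + 4*14)² = (-35 + 56)² = 21² = 441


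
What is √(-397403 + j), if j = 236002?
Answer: I*√161401 ≈ 401.75*I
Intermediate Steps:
√(-397403 + j) = √(-397403 + 236002) = √(-161401) = I*√161401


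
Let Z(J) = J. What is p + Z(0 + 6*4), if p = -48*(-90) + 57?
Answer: 4401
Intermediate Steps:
p = 4377 (p = 4320 + 57 = 4377)
p + Z(0 + 6*4) = 4377 + (0 + 6*4) = 4377 + (0 + 24) = 4377 + 24 = 4401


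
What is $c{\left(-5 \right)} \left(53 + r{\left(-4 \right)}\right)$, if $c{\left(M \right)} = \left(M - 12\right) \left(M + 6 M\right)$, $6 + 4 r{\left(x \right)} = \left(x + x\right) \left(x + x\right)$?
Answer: $\frac{80325}{2} \approx 40163.0$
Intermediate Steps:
$r{\left(x \right)} = - \frac{3}{2} + x^{2}$ ($r{\left(x \right)} = - \frac{3}{2} + \frac{\left(x + x\right) \left(x + x\right)}{4} = - \frac{3}{2} + \frac{2 x 2 x}{4} = - \frac{3}{2} + \frac{4 x^{2}}{4} = - \frac{3}{2} + x^{2}$)
$c{\left(M \right)} = 7 M \left(-12 + M\right)$ ($c{\left(M \right)} = \left(-12 + M\right) 7 M = 7 M \left(-12 + M\right)$)
$c{\left(-5 \right)} \left(53 + r{\left(-4 \right)}\right) = 7 \left(-5\right) \left(-12 - 5\right) \left(53 - \left(\frac{3}{2} - \left(-4\right)^{2}\right)\right) = 7 \left(-5\right) \left(-17\right) \left(53 + \left(- \frac{3}{2} + 16\right)\right) = 595 \left(53 + \frac{29}{2}\right) = 595 \cdot \frac{135}{2} = \frac{80325}{2}$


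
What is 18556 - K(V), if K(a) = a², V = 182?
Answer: -14568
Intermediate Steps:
18556 - K(V) = 18556 - 1*182² = 18556 - 1*33124 = 18556 - 33124 = -14568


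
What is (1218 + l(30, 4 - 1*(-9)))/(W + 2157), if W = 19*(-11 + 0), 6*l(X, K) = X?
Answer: 1223/1948 ≈ 0.62782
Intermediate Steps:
l(X, K) = X/6
W = -209 (W = 19*(-11) = -209)
(1218 + l(30, 4 - 1*(-9)))/(W + 2157) = (1218 + (⅙)*30)/(-209 + 2157) = (1218 + 5)/1948 = 1223*(1/1948) = 1223/1948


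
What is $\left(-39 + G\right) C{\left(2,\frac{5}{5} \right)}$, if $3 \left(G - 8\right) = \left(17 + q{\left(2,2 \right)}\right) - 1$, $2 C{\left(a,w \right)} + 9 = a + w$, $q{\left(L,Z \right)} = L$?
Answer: $75$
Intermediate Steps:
$C{\left(a,w \right)} = - \frac{9}{2} + \frac{a}{2} + \frac{w}{2}$ ($C{\left(a,w \right)} = - \frac{9}{2} + \frac{a + w}{2} = - \frac{9}{2} + \left(\frac{a}{2} + \frac{w}{2}\right) = - \frac{9}{2} + \frac{a}{2} + \frac{w}{2}$)
$G = 14$ ($G = 8 + \frac{\left(17 + 2\right) - 1}{3} = 8 + \frac{19 - 1}{3} = 8 + \frac{1}{3} \cdot 18 = 8 + 6 = 14$)
$\left(-39 + G\right) C{\left(2,\frac{5}{5} \right)} = \left(-39 + 14\right) \left(- \frac{9}{2} + \frac{1}{2} \cdot 2 + \frac{5 \cdot \frac{1}{5}}{2}\right) = - 25 \left(- \frac{9}{2} + 1 + \frac{5 \cdot \frac{1}{5}}{2}\right) = - 25 \left(- \frac{9}{2} + 1 + \frac{1}{2} \cdot 1\right) = - 25 \left(- \frac{9}{2} + 1 + \frac{1}{2}\right) = \left(-25\right) \left(-3\right) = 75$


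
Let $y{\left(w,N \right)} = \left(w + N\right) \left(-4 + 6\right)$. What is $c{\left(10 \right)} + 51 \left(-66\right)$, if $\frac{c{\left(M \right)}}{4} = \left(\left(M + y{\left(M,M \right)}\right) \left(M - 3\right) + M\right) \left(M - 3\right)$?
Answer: $6714$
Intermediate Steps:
$y{\left(w,N \right)} = 2 N + 2 w$ ($y{\left(w,N \right)} = \left(N + w\right) 2 = 2 N + 2 w$)
$c{\left(M \right)} = 4 \left(-3 + M\right) \left(M + 5 M \left(-3 + M\right)\right)$ ($c{\left(M \right)} = 4 \left(\left(M + \left(2 M + 2 M\right)\right) \left(M - 3\right) + M\right) \left(M - 3\right) = 4 \left(\left(M + 4 M\right) \left(-3 + M\right) + M\right) \left(-3 + M\right) = 4 \left(5 M \left(-3 + M\right) + M\right) \left(-3 + M\right) = 4 \left(M + 5 M \left(-3 + M\right)\right) \left(-3 + M\right) = 4 \left(-3 + M\right) \left(M + 5 M \left(-3 + M\right)\right)$)
$c{\left(10 \right)} + 51 \left(-66\right) = 4 \cdot 10 \left(42 - 290 + 5 \cdot 10^{2}\right) + 51 \left(-66\right) = 4 \cdot 10 \left(42 - 290 + 5 \cdot 100\right) - 3366 = 4 \cdot 10 \left(42 - 290 + 500\right) - 3366 = 4 \cdot 10 \cdot 252 - 3366 = 10080 - 3366 = 6714$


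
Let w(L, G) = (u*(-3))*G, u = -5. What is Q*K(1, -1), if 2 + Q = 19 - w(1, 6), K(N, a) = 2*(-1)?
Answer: 146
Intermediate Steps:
K(N, a) = -2
w(L, G) = 15*G (w(L, G) = (-5*(-3))*G = 15*G)
Q = -73 (Q = -2 + (19 - 15*6) = -2 + (19 - 1*90) = -2 + (19 - 90) = -2 - 71 = -73)
Q*K(1, -1) = -73*(-2) = 146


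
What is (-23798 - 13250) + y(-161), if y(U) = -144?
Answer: -37192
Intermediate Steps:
(-23798 - 13250) + y(-161) = (-23798 - 13250) - 144 = -37048 - 144 = -37192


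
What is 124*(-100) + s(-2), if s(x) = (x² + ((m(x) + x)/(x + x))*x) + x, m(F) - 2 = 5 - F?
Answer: -24789/2 ≈ -12395.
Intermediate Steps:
m(F) = 7 - F (m(F) = 2 + (5 - F) = 7 - F)
s(x) = 7/2 + x + x² (s(x) = (x² + (((7 - x) + x)/(x + x))*x) + x = (x² + (7/((2*x)))*x) + x = (x² + (7*(1/(2*x)))*x) + x = (x² + (7/(2*x))*x) + x = (x² + 7/2) + x = (7/2 + x²) + x = 7/2 + x + x²)
124*(-100) + s(-2) = 124*(-100) + (7/2 - 2 + (-2)²) = -12400 + (7/2 - 2 + 4) = -12400 + 11/2 = -24789/2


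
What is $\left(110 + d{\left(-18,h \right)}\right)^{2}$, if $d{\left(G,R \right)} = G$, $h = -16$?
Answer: $8464$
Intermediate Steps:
$\left(110 + d{\left(-18,h \right)}\right)^{2} = \left(110 - 18\right)^{2} = 92^{2} = 8464$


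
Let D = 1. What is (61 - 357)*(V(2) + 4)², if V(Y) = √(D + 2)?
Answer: -5624 - 2368*√3 ≈ -9725.5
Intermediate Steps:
V(Y) = √3 (V(Y) = √(1 + 2) = √3)
(61 - 357)*(V(2) + 4)² = (61 - 357)*(√3 + 4)² = -296*(4 + √3)²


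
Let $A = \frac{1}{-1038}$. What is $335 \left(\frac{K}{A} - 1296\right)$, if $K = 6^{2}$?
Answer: $-12952440$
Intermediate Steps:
$K = 36$
$A = - \frac{1}{1038} \approx -0.00096339$
$335 \left(\frac{K}{A} - 1296\right) = 335 \left(\frac{36}{- \frac{1}{1038}} - 1296\right) = 335 \left(36 \left(-1038\right) - 1296\right) = 335 \left(-37368 - 1296\right) = 335 \left(-38664\right) = -12952440$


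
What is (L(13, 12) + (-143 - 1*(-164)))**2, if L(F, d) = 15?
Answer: 1296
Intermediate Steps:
(L(13, 12) + (-143 - 1*(-164)))**2 = (15 + (-143 - 1*(-164)))**2 = (15 + (-143 + 164))**2 = (15 + 21)**2 = 36**2 = 1296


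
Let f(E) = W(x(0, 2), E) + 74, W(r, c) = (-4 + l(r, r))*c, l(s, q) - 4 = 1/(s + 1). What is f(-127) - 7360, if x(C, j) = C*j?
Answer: -7413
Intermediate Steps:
l(s, q) = 4 + 1/(1 + s) (l(s, q) = 4 + 1/(s + 1) = 4 + 1/(1 + s))
W(r, c) = c*(-4 + (5 + 4*r)/(1 + r)) (W(r, c) = (-4 + (5 + 4*r)/(1 + r))*c = c*(-4 + (5 + 4*r)/(1 + r)))
f(E) = 74 + E (f(E) = E/(1 + 0*2) + 74 = E/(1 + 0) + 74 = E/1 + 74 = E*1 + 74 = E + 74 = 74 + E)
f(-127) - 7360 = (74 - 127) - 7360 = -53 - 7360 = -7413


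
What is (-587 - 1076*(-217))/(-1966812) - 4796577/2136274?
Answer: -1655252349749/700274889748 ≈ -2.3637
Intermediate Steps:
(-587 - 1076*(-217))/(-1966812) - 4796577/2136274 = (-587 + 233492)*(-1/1966812) - 4796577*1/2136274 = 232905*(-1/1966812) - 4796577/2136274 = -77635/655604 - 4796577/2136274 = -1655252349749/700274889748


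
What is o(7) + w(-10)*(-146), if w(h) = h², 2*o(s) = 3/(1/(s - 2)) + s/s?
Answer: -14592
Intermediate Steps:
o(s) = -5/2 + 3*s/2 (o(s) = (3/(1/(s - 2)) + s/s)/2 = (3/(1/(-2 + s)) + 1)/2 = (3*(-2 + s) + 1)/2 = ((-6 + 3*s) + 1)/2 = (-5 + 3*s)/2 = -5/2 + 3*s/2)
o(7) + w(-10)*(-146) = (-5/2 + (3/2)*7) + (-10)²*(-146) = (-5/2 + 21/2) + 100*(-146) = 8 - 14600 = -14592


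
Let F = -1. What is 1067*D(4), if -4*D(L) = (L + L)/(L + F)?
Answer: -2134/3 ≈ -711.33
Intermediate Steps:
D(L) = -L/(2*(-1 + L)) (D(L) = -(L + L)/(4*(L - 1)) = -2*L/(4*(-1 + L)) = -L/(2*(-1 + L)))
1067*D(4) = 1067*(-1*4/(-2 + 2*4)) = 1067*(-1*4/(-2 + 8)) = 1067*(-1*4/6) = 1067*(-1*4*1/6) = 1067*(-2/3) = -2134/3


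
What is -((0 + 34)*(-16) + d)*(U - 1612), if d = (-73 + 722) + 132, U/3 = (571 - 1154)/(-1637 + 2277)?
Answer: 244922673/640 ≈ 3.8269e+5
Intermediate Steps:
U = -1749/640 (U = 3*((571 - 1154)/(-1637 + 2277)) = 3*(-583/640) = -1749/640 ≈ -2.7328)
d = 781 (d = 649 + 132 = 781)
-((0 + 34)*(-16) + d)*(U - 1612) = -((0 + 34)*(-16) + 781)*(-1749/640 - 1612) = -(34*(-16) + 781)*(-1033429)/640 = -(-544 + 781)*(-1033429)/640 = -237*(-1033429)/640 = -1*(-244922673/640) = 244922673/640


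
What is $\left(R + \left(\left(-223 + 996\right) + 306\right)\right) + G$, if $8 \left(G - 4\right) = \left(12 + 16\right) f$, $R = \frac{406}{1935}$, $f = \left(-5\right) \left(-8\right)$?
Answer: $\frac{2366911}{1935} \approx 1223.2$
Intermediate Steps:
$f = 40$
$R = \frac{406}{1935}$ ($R = 406 \cdot \frac{1}{1935} = \frac{406}{1935} \approx 0.20982$)
$G = 144$ ($G = 4 + \frac{\left(12 + 16\right) 40}{8} = 4 + \frac{28 \cdot 40}{8} = 4 + \frac{1}{8} \cdot 1120 = 4 + 140 = 144$)
$\left(R + \left(\left(-223 + 996\right) + 306\right)\right) + G = \left(\frac{406}{1935} + \left(\left(-223 + 996\right) + 306\right)\right) + 144 = \left(\frac{406}{1935} + \left(773 + 306\right)\right) + 144 = \left(\frac{406}{1935} + 1079\right) + 144 = \frac{2088271}{1935} + 144 = \frac{2366911}{1935}$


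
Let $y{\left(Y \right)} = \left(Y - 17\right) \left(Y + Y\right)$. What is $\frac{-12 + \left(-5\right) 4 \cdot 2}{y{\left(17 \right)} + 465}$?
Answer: $- \frac{52}{465} \approx -0.11183$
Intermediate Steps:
$y{\left(Y \right)} = 2 Y \left(-17 + Y\right)$ ($y{\left(Y \right)} = \left(-17 + Y\right) 2 Y = 2 Y \left(-17 + Y\right)$)
$\frac{-12 + \left(-5\right) 4 \cdot 2}{y{\left(17 \right)} + 465} = \frac{-12 + \left(-5\right) 4 \cdot 2}{2 \cdot 17 \left(-17 + 17\right) + 465} = \frac{-12 - 40}{2 \cdot 17 \cdot 0 + 465} = \frac{-12 - 40}{0 + 465} = - \frac{52}{465}$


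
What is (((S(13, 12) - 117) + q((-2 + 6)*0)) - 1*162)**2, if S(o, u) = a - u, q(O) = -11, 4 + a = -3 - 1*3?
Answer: 97344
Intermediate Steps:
a = -10 (a = -4 + (-3 - 1*3) = -4 + (-3 - 3) = -4 - 6 = -10)
S(o, u) = -10 - u
(((S(13, 12) - 117) + q((-2 + 6)*0)) - 1*162)**2 = ((((-10 - 1*12) - 117) - 11) - 1*162)**2 = ((((-10 - 12) - 117) - 11) - 162)**2 = (((-22 - 117) - 11) - 162)**2 = ((-139 - 11) - 162)**2 = (-150 - 162)**2 = (-312)**2 = 97344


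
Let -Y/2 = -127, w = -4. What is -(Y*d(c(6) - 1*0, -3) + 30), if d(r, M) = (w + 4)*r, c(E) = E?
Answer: -30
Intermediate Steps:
Y = 254 (Y = -2*(-127) = 254)
d(r, M) = 0 (d(r, M) = (-4 + 4)*r = 0*r = 0)
-(Y*d(c(6) - 1*0, -3) + 30) = -(254*0 + 30) = -(0 + 30) = -1*30 = -30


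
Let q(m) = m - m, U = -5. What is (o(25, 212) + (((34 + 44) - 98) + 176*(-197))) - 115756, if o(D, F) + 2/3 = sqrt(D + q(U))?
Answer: -451331/3 ≈ -1.5044e+5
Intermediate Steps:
q(m) = 0
o(D, F) = -2/3 + sqrt(D) (o(D, F) = -2/3 + sqrt(D + 0) = -2/3 + sqrt(D))
(o(25, 212) + (((34 + 44) - 98) + 176*(-197))) - 115756 = ((-2/3 + sqrt(25)) + (((34 + 44) - 98) + 176*(-197))) - 115756 = ((-2/3 + 5) + ((78 - 98) - 34672)) - 115756 = (13/3 + (-20 - 34672)) - 115756 = (13/3 - 34692) - 115756 = -104063/3 - 115756 = -451331/3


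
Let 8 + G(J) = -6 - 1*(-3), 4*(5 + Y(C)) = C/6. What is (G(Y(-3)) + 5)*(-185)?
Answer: 1110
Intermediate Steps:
Y(C) = -5 + C/24 (Y(C) = -5 + (C/6)/4 = -5 + C/24)
G(J) = -11 (G(J) = -8 + (-6 - 1*(-3)) = -8 + (-6 + 3) = -8 - 3 = -11)
(G(Y(-3)) + 5)*(-185) = (-11 + 5)*(-185) = -6*(-185) = 1110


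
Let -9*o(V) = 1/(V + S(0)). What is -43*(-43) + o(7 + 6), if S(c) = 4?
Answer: 282896/153 ≈ 1849.0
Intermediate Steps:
o(V) = -1/(9*(4 + V)) (o(V) = -1/(9*(V + 4)) = -1/(9*(4 + V)))
-43*(-43) + o(7 + 6) = -43*(-43) - 1/(36 + 9*(7 + 6)) = 1849 - 1/(36 + 9*13) = 1849 - 1/(36 + 117) = 1849 - 1/153 = 282896/153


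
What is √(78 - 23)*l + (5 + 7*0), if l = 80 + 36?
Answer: 5 + 116*√55 ≈ 865.28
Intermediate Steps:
l = 116
√(78 - 23)*l + (5 + 7*0) = √(78 - 23)*116 + (5 + 7*0) = √55*116 + (5 + 0) = 116*√55 + 5 = 5 + 116*√55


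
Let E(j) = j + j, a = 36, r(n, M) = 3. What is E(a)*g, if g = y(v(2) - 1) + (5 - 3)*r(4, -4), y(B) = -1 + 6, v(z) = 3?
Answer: 792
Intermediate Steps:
E(j) = 2*j
y(B) = 5
g = 11 (g = 5 + (5 - 3)*3 = 5 + 2*3 = 5 + 6 = 11)
E(a)*g = (2*36)*11 = 72*11 = 792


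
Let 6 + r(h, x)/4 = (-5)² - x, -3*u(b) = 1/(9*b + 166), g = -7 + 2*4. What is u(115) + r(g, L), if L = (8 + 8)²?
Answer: -3415645/3603 ≈ -948.00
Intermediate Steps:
L = 256 (L = 16² = 256)
g = 1 (g = -7 + 8 = 1)
u(b) = -1/(3*(166 + 9*b)) (u(b) = -1/(3*(9*b + 166)) = -1/(3*(166 + 9*b)))
r(h, x) = 76 - 4*x (r(h, x) = -24 + 4*((-5)² - x) = -24 + 4*(25 - x) = -24 + (100 - 4*x) = 76 - 4*x)
u(115) + r(g, L) = -1/(498 + 27*115) + (76 - 4*256) = -1/(498 + 3105) + (76 - 1024) = -1/3603 - 948 = -3415645/3603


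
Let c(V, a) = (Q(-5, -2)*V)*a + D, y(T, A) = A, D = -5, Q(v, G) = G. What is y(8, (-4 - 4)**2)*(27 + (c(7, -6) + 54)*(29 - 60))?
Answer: -262144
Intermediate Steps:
c(V, a) = -5 - 2*V*a (c(V, a) = (-2*V)*a - 5 = -2*V*a - 5 = -5 - 2*V*a)
y(8, (-4 - 4)**2)*(27 + (c(7, -6) + 54)*(29 - 60)) = (-4 - 4)**2*(27 + ((-5 - 2*7*(-6)) + 54)*(29 - 60)) = (-8)**2*(27 + ((-5 + 84) + 54)*(-31)) = 64*(27 + (79 + 54)*(-31)) = 64*(27 + 133*(-31)) = 64*(27 - 4123) = 64*(-4096) = -262144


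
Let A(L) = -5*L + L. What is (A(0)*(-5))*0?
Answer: 0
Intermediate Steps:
A(L) = -4*L
(A(0)*(-5))*0 = (-4*0*(-5))*0 = (0*(-5))*0 = 0*0 = 0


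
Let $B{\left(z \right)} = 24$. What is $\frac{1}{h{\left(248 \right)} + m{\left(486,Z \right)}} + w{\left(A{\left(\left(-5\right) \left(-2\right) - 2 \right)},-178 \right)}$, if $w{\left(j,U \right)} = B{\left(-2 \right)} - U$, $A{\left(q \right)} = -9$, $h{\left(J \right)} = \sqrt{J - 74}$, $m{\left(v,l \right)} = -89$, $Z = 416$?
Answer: $\frac{1564805}{7747} - \frac{\sqrt{174}}{7747} \approx 201.99$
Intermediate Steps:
$h{\left(J \right)} = \sqrt{-74 + J}$
$w{\left(j,U \right)} = 24 - U$
$\frac{1}{h{\left(248 \right)} + m{\left(486,Z \right)}} + w{\left(A{\left(\left(-5\right) \left(-2\right) - 2 \right)},-178 \right)} = \frac{1}{\sqrt{-74 + 248} - 89} + \left(24 - -178\right) = \frac{1}{\sqrt{174} - 89} + \left(24 + 178\right) = \frac{1}{-89 + \sqrt{174}} + 202 = 202 + \frac{1}{-89 + \sqrt{174}}$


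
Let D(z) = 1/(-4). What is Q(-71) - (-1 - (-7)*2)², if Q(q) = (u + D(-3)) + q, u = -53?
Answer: -1173/4 ≈ -293.25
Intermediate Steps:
D(z) = -¼ (D(z) = 1*(-¼) = -¼)
Q(q) = -213/4 + q (Q(q) = (-53 - ¼) + q = -213/4 + q)
Q(-71) - (-1 - (-7)*2)² = (-213/4 - 71) - (-1 - (-7)*2)² = -497/4 - (-1 - 1*(-14))² = -497/4 - (-1 + 14)² = -497/4 - 1*13² = -497/4 - 1*169 = -497/4 - 169 = -1173/4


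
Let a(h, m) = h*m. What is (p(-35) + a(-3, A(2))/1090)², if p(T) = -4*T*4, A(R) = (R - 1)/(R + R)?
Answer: 5961395910409/19009600 ≈ 3.1360e+5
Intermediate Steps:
A(R) = (-1 + R)/(2*R) (A(R) = (-1 + R)/((2*R)) = (-1 + R)*(1/(2*R)) = (-1 + R)/(2*R))
p(T) = -16*T
(p(-35) + a(-3, A(2))/1090)² = (-16*(-35) - 3*(-1 + 2)/(2*2)/1090)² = (560 - 3/(2*2)*(1/1090))² = (560 - 3*¼*(1/1090))² = (560 - ¾*1/1090)² = (560 - 3/4360)² = (2441597/4360)² = 5961395910409/19009600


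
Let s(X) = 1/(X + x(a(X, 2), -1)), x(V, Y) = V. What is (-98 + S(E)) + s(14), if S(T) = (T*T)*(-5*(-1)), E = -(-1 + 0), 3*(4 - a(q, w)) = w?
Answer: -4833/52 ≈ -92.942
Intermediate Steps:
a(q, w) = 4 - w/3
s(X) = 1/(10/3 + X) (s(X) = 1/(X + (4 - ⅓*2)) = 1/(X + (4 - ⅔)) = 1/(X + 10/3) = 1/(10/3 + X))
E = 1 (E = -1*(-1) = 1)
S(T) = 5*T² (S(T) = T²*5 = 5*T²)
(-98 + S(E)) + s(14) = (-98 + 5*1²) + 3/(10 + 3*14) = (-98 + 5*1) + 3/(10 + 42) = (-98 + 5) + 3/52 = -93 + 3*(1/52) = -93 + 3/52 = -4833/52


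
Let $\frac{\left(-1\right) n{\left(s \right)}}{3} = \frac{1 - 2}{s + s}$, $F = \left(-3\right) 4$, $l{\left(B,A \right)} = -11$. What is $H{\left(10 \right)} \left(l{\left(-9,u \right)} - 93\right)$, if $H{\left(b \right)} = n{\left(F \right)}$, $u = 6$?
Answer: $13$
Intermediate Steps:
$F = -12$
$n{\left(s \right)} = \frac{3}{2 s}$ ($n{\left(s \right)} = - 3 \frac{1 - 2}{s + s} = - 3 \left(- \frac{1}{2 s}\right) = \frac{3}{2 s}$)
$H{\left(b \right)} = - \frac{1}{8}$ ($H{\left(b \right)} = \frac{3}{2 \left(-12\right)} = \frac{3}{2} \left(- \frac{1}{12}\right) = - \frac{1}{8}$)
$H{\left(10 \right)} \left(l{\left(-9,u \right)} - 93\right) = - \frac{-11 - 93}{8} = \left(- \frac{1}{8}\right) \left(-104\right) = 13$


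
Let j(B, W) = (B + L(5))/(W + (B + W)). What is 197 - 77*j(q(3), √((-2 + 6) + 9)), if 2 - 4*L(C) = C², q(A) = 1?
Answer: 38725/204 + 1463*√13/102 ≈ 241.54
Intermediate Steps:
L(C) = ½ - C²/4
j(B, W) = (-23/4 + B)/(B + 2*W) (j(B, W) = (B + (½ - ¼*5²))/(W + (B + W)) = (B + (½ - ¼*25))/(B + 2*W) = (B + (½ - 25/4))/(B + 2*W) = (B - 23/4)/(B + 2*W) = (-23/4 + B)/(B + 2*W))
197 - 77*j(q(3), √((-2 + 6) + 9)) = 197 - 77*(-23/4 + 1)/(1 + 2*√((-2 + 6) + 9)) = 197 - 77*(-19)/((1 + 2*√(4 + 9))*4) = 197 - 77*(-19)/((1 + 2*√13)*4) = 197 - (-1463)/(4*(1 + 2*√13)) = 197 + 1463/(4*(1 + 2*√13))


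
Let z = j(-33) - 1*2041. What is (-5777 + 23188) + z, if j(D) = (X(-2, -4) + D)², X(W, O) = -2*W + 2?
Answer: 16099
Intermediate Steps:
X(W, O) = 2 - 2*W
j(D) = (6 + D)² (j(D) = ((2 - 2*(-2)) + D)² = ((2 + 4) + D)² = (6 + D)²)
z = -1312 (z = (6 - 33)² - 1*2041 = (-27)² - 2041 = 729 - 2041 = -1312)
(-5777 + 23188) + z = (-5777 + 23188) - 1312 = 17411 - 1312 = 16099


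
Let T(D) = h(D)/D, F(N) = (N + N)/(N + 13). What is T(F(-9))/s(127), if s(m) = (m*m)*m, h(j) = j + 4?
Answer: 1/18435447 ≈ 5.4243e-8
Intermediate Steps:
h(j) = 4 + j
F(N) = 2*N/(13 + N) (F(N) = (2*N)/(13 + N) = 2*N/(13 + N))
s(m) = m³ (s(m) = m²*m = m³)
T(D) = (4 + D)/D
T(F(-9))/s(127) = ((4 + 2*(-9)/(13 - 9))/((2*(-9)/(13 - 9))))/(127³) = ((4 + 2*(-9)/4)/((2*(-9)/4)))/2048383 = ((4 + 2*(-9)*(¼))/((2*(-9)*(¼))))*(1/2048383) = ((4 - 9/2)/(-9/2))*(1/2048383) = -2/9*(-½)*(1/2048383) = (⅑)*(1/2048383) = 1/18435447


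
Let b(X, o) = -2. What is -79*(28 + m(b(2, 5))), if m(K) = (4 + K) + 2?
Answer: -2528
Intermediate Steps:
m(K) = 6 + K
-79*(28 + m(b(2, 5))) = -79*(28 + (6 - 2)) = -79*(28 + 4) = -79*32 = -2528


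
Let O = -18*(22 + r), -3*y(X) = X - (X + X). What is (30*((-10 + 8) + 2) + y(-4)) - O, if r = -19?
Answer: 158/3 ≈ 52.667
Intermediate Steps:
y(X) = X/3 (y(X) = -(X - (X + X))/3 = -(X - 2*X)/3 = -(-1)*X/3 = X/3)
O = -54 (O = -18*(22 - 19) = -18*3 = -54)
(30*((-10 + 8) + 2) + y(-4)) - O = (30*((-10 + 8) + 2) + (1/3)*(-4)) - 1*(-54) = (30*(-2 + 2) - 4/3) + 54 = (30*0 - 4/3) + 54 = (0 - 4/3) + 54 = -4/3 + 54 = 158/3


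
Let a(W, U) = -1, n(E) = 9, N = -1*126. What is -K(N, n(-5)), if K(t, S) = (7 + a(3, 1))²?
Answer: -36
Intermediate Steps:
N = -126
K(t, S) = 36 (K(t, S) = (7 - 1)² = 6² = 36)
-K(N, n(-5)) = -1*36 = -36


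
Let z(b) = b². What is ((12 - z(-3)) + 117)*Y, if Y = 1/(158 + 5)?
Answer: 120/163 ≈ 0.73620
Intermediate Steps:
Y = 1/163 ≈ 0.0061350
((12 - z(-3)) + 117)*Y = ((12 - 1*(-3)²) + 117)*(1/163) = ((12 - 1*9) + 117)*(1/163) = ((12 - 9) + 117)*(1/163) = (3 + 117)*(1/163) = 120*(1/163) = 120/163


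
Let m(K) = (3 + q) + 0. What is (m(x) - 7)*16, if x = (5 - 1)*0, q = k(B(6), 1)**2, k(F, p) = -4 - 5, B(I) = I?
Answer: 1232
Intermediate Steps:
k(F, p) = -9
q = 81 (q = (-9)**2 = 81)
x = 0 (x = 4*0 = 0)
m(K) = 84 (m(K) = (3 + 81) + 0 = 84 + 0 = 84)
(m(x) - 7)*16 = (84 - 7)*16 = 77*16 = 1232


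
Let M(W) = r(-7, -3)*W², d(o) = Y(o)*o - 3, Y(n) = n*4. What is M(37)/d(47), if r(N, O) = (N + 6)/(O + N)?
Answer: 1369/88330 ≈ 0.015499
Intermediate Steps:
r(N, O) = (6 + N)/(N + O)
Y(n) = 4*n
d(o) = -3 + 4*o² (d(o) = (4*o)*o - 3 = 4*o² - 3 = -3 + 4*o²)
M(W) = W²/10 (M(W) = ((6 - 7)/(-7 - 3))*W² = (-1/(-10))*W² = (-⅒*(-1))*W² = W²/10)
M(37)/d(47) = ((⅒)*37²)/(-3 + 4*47²) = ((⅒)*1369)/(-3 + 4*2209) = 1369/(10*(-3 + 8836)) = (1369/10)/8833 = (1369/10)*(1/8833) = 1369/88330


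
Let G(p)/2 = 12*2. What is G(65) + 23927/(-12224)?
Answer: 562825/12224 ≈ 46.043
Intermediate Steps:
G(p) = 48 (G(p) = 2*(12*2) = 2*24 = 48)
G(65) + 23927/(-12224) = 48 + 23927/(-12224) = 48 + 23927*(-1/12224) = 48 - 23927/12224 = 562825/12224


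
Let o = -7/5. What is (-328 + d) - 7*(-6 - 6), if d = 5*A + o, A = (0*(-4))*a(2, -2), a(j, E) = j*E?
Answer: -1227/5 ≈ -245.40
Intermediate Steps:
o = -7/5 (o = -7*⅕ = -7/5 ≈ -1.4000)
a(j, E) = E*j
A = 0 (A = (0*(-4))*(-2*2) = 0*(-4) = 0)
d = -7/5 (d = 5*0 - 7/5 = 0 - 7/5 = -7/5 ≈ -1.4000)
(-328 + d) - 7*(-6 - 6) = (-328 - 7/5) - 7*(-6 - 6) = -1647/5 - 7*(-12) = -1647/5 + 84 = -1227/5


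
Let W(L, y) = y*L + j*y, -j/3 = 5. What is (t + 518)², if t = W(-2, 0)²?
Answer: 268324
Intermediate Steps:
j = -15 (j = -3*5 = -15)
W(L, y) = -15*y + L*y (W(L, y) = y*L - 15*y = L*y - 15*y = -15*y + L*y)
t = 0 (t = (0*(-15 - 2))² = (0*(-17))² = 0² = 0)
(t + 518)² = (0 + 518)² = 518² = 268324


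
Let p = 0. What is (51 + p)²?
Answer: 2601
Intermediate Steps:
(51 + p)² = (51 + 0)² = 51² = 2601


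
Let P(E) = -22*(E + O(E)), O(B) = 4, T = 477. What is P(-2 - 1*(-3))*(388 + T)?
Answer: -95150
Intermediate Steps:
P(E) = -88 - 22*E (P(E) = -22*(E + 4) = -22*(4 + E) = -88 - 22*E)
P(-2 - 1*(-3))*(388 + T) = (-88 - 22*(-2 - 1*(-3)))*(388 + 477) = (-88 - 22*(-2 + 3))*865 = (-88 - 22*1)*865 = (-88 - 22)*865 = -110*865 = -95150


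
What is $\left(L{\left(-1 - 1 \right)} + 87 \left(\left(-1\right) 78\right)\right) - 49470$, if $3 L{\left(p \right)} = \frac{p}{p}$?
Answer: $- \frac{168767}{3} \approx -56256.0$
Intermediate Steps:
$L{\left(p \right)} = \frac{1}{3}$ ($L{\left(p \right)} = \frac{p \frac{1}{p}}{3} = \frac{1}{3} \cdot 1 = \frac{1}{3}$)
$\left(L{\left(-1 - 1 \right)} + 87 \left(\left(-1\right) 78\right)\right) - 49470 = \left(\frac{1}{3} + 87 \left(\left(-1\right) 78\right)\right) - 49470 = \left(\frac{1}{3} + 87 \left(-78\right)\right) - 49470 = \left(\frac{1}{3} - 6786\right) - 49470 = - \frac{20357}{3} - 49470 = - \frac{168767}{3}$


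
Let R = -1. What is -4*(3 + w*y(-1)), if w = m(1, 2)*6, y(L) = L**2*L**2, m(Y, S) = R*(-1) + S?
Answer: -84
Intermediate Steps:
m(Y, S) = 1 + S (m(Y, S) = -1*(-1) + S = 1 + S)
y(L) = L**4
w = 18 (w = (1 + 2)*6 = 3*6 = 18)
-4*(3 + w*y(-1)) = -4*(3 + 18*(-1)**4) = -4*(3 + 18*1) = -4*(3 + 18) = -4*21 = -84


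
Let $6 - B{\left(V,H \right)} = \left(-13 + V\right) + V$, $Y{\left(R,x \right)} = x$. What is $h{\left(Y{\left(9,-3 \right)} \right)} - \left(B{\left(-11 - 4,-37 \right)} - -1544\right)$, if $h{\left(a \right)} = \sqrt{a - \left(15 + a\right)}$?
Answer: $-1593 + i \sqrt{15} \approx -1593.0 + 3.873 i$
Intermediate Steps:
$B{\left(V,H \right)} = 19 - 2 V$ ($B{\left(V,H \right)} = 6 - \left(\left(-13 + V\right) + V\right) = 6 - \left(-13 + 2 V\right) = 19 - 2 V$)
$h{\left(a \right)} = i \sqrt{15}$ ($h{\left(a \right)} = \sqrt{-15} = i \sqrt{15}$)
$h{\left(Y{\left(9,-3 \right)} \right)} - \left(B{\left(-11 - 4,-37 \right)} - -1544\right) = i \sqrt{15} - \left(\left(19 - 2 \left(-11 - 4\right)\right) - -1544\right) = i \sqrt{15} - \left(\left(19 - -30\right) + 1544\right) = i \sqrt{15} - \left(\left(19 + 30\right) + 1544\right) = i \sqrt{15} - \left(49 + 1544\right) = i \sqrt{15} - 1593 = -1593 + i \sqrt{15}$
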